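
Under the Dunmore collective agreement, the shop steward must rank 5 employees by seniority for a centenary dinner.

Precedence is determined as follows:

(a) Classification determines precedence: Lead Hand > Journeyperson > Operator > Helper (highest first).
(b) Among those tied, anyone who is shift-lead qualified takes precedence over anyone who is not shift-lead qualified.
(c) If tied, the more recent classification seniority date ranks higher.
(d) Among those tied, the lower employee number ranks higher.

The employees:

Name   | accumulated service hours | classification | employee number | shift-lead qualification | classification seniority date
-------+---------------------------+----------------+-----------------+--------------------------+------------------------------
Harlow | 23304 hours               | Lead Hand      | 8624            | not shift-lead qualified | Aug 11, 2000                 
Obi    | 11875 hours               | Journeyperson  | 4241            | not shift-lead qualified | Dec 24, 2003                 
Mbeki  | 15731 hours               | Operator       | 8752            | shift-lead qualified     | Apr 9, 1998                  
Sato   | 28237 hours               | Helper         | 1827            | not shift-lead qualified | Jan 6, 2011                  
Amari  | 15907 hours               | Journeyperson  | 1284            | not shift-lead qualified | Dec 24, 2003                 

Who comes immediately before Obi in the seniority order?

By classification: Harlow (Lead Hand); then Amari and Obi (Journeyperson); then Mbeki (Operator); then Sato (Helper).
Amari and Obi are each not shift-lead qualified, so the next rule applies.
Amari and Obi both have classification seniority date Dec 24, 2003, so the next rule applies.
Among Amari and Obi, by employee number (lower first): Amari (1284) before Obi (4241).
Order: Harlow, Amari, Obi, Mbeki, Sato.

Amari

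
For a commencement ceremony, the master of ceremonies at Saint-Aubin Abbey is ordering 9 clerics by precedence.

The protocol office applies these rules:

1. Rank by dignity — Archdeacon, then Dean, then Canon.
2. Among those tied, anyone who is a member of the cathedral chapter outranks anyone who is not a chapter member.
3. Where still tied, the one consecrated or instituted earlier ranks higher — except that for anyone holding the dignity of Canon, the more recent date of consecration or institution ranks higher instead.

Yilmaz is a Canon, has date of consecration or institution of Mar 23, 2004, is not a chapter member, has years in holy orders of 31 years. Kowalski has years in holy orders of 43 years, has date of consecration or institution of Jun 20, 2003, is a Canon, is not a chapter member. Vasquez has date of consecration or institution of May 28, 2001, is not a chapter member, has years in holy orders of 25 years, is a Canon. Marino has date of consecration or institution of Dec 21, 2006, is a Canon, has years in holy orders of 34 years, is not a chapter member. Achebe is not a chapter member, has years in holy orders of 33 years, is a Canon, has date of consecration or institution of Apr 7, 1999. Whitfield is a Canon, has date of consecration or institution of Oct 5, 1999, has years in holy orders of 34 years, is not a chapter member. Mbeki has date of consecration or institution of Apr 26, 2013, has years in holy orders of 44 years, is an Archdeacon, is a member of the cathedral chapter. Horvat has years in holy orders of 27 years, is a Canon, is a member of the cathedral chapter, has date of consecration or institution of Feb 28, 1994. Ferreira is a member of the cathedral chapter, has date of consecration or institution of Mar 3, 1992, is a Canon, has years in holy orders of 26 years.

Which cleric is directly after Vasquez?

Whitfield

By dignity: Mbeki (Archdeacon); then Horvat, Ferreira, Marino, Yilmaz, Kowalski, Vasquez, Whitfield and Achebe (Canon).
Among Horvat, Ferreira, Marino, Yilmaz, Kowalski, Vasquez, Whitfield and Achebe, a member of the cathedral chapter before not a chapter member: Horvat and Ferreira (a member of the cathedral chapter) before Marino, Yilmaz, Kowalski, Vasquez, Whitfield and Achebe (not a chapter member).
Among Horvat and Ferreira, by date of consecration or institution (later first) (reversed rule for this group): Horvat (Feb 28, 1994) before Ferreira (Mar 3, 1992).
Among Marino, Yilmaz, Kowalski, Vasquez, Whitfield and Achebe, by date of consecration or institution (later first) (reversed rule for this group): Marino (Dec 21, 2006) before Yilmaz (Mar 23, 2004) before Kowalski (Jun 20, 2003) before Vasquez (May 28, 2001) before Whitfield (Oct 5, 1999) before Achebe (Apr 7, 1999).
Order: Mbeki, Horvat, Ferreira, Marino, Yilmaz, Kowalski, Vasquez, Whitfield, Achebe.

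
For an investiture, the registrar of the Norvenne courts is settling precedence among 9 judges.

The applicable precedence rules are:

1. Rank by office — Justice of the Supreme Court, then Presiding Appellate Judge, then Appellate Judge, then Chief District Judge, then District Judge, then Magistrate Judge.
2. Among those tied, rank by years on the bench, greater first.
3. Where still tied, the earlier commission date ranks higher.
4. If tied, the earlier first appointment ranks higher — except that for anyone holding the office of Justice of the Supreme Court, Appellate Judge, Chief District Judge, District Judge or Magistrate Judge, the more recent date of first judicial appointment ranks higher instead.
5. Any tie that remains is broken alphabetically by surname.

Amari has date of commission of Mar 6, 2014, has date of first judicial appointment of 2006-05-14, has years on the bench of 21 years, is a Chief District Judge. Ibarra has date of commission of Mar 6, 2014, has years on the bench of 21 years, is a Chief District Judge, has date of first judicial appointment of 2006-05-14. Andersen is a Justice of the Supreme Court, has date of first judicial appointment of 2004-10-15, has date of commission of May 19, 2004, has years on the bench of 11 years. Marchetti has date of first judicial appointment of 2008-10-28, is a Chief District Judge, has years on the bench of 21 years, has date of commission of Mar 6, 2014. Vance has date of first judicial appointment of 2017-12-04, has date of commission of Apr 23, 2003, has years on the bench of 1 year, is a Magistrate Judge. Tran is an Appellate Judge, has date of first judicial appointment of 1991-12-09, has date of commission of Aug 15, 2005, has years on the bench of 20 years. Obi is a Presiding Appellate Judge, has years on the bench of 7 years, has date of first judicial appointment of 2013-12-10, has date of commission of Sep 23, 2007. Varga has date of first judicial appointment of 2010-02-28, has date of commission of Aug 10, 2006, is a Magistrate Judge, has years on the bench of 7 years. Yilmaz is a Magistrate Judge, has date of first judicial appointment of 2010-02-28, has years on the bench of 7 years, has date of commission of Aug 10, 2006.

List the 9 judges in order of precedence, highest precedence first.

Andersen, Obi, Tran, Marchetti, Amari, Ibarra, Varga, Yilmaz, Vance

By office: Andersen (Justice of the Supreme Court); then Obi (Presiding Appellate Judge); then Tran (Appellate Judge); then Marchetti, Amari and Ibarra (Chief District Judge); then Varga, Yilmaz and Vance (Magistrate Judge).
Marchetti, Amari and Ibarra all have years on the bench 21 years, so the next rule applies.
Marchetti, Amari and Ibarra all have date of commission Mar 6, 2014, so the next rule applies.
Among Marchetti, Amari and Ibarra, by date of first judicial appointment (later first) (reversed rule for this group): Marchetti (2008-10-28) before Amari and Ibarra (2006-05-14).
Among Amari and Ibarra, alphabetically by surname: Amari before Ibarra.
Among Varga, Yilmaz and Vance, by years on the bench (higher first): Varga and Yilmaz (7 years) before Vance (1 year).
Varga and Yilmaz both have date of commission Aug 10, 2006, so the next rule applies.
Varga and Yilmaz both have date of first judicial appointment 2010-02-28, so the next rule applies.
Among Varga and Yilmaz, alphabetically by surname: Varga before Yilmaz.
Full order: Andersen, Obi, Tran, Marchetti, Amari, Ibarra, Varga, Yilmaz, Vance.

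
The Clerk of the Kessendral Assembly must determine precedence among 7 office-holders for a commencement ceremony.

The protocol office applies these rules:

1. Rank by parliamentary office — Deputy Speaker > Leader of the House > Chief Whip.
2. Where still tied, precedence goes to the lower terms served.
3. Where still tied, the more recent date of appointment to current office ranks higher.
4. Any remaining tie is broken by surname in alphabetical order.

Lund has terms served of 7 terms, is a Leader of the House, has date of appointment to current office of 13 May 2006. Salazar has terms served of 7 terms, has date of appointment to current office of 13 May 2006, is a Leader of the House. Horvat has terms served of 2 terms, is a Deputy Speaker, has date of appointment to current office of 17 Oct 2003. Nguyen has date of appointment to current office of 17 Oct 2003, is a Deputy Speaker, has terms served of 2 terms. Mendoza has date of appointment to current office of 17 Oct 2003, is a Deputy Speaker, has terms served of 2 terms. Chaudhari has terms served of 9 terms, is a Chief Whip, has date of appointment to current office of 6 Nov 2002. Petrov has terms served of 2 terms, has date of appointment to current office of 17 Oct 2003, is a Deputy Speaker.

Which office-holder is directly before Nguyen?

Mendoza

By parliamentary office: Horvat, Mendoza, Nguyen and Petrov (Deputy Speaker); then Lund and Salazar (Leader of the House); then Chaudhari (Chief Whip).
Horvat, Mendoza, Nguyen and Petrov all have terms served 2 terms, so the next rule applies.
Horvat, Mendoza, Nguyen and Petrov all have date of appointment to current office 17 Oct 2003, so the next rule applies.
Among Horvat, Mendoza, Nguyen and Petrov, alphabetically by surname: Horvat before Mendoza before Nguyen before Petrov.
Lund and Salazar both have terms served 7 terms, so the next rule applies.
Lund and Salazar both have date of appointment to current office 13 May 2006, so the next rule applies.
Among Lund and Salazar, alphabetically by surname: Lund before Salazar.
Order: Horvat, Mendoza, Nguyen, Petrov, Lund, Salazar, Chaudhari.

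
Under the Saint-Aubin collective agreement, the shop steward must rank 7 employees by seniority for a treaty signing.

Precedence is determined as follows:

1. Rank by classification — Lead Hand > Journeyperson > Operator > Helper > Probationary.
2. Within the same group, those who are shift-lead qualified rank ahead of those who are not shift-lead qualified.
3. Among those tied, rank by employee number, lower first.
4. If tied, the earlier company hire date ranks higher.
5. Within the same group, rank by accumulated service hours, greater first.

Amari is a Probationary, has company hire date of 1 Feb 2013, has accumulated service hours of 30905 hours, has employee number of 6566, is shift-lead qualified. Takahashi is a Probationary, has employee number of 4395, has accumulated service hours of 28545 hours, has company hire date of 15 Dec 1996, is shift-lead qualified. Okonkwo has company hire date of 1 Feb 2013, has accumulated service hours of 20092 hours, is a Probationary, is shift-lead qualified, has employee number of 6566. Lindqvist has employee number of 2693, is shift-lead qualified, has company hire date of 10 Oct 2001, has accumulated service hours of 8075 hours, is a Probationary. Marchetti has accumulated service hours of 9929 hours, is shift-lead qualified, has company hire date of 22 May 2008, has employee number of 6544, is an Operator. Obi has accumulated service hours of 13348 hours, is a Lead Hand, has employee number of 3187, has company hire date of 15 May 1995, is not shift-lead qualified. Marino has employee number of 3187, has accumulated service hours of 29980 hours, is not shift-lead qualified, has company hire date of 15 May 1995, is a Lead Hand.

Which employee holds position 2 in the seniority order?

By classification: Marino and Obi (Lead Hand); then Marchetti (Operator); then Lindqvist, Takahashi, Amari and Okonkwo (Probationary).
Marino and Obi are each not shift-lead qualified, so the next rule applies.
Marino and Obi both have employee number 3187, so the next rule applies.
Marino and Obi both have company hire date 15 May 1995, so the next rule applies.
Among Marino and Obi, by accumulated service hours (higher first): Marino (29980 hours) before Obi (13348 hours).
Lindqvist, Takahashi, Amari and Okonkwo are each shift-lead qualified, so the next rule applies.
Among Lindqvist, Takahashi, Amari and Okonkwo, by employee number (lower first): Lindqvist (2693) before Takahashi (4395) before Amari and Okonkwo (6566).
Amari and Okonkwo both have company hire date 1 Feb 2013, so the next rule applies.
Among Amari and Okonkwo, by accumulated service hours (higher first): Amari (30905 hours) before Okonkwo (20092 hours).
Order: Marino, Obi, Marchetti, Lindqvist, Takahashi, Amari, Okonkwo.

Obi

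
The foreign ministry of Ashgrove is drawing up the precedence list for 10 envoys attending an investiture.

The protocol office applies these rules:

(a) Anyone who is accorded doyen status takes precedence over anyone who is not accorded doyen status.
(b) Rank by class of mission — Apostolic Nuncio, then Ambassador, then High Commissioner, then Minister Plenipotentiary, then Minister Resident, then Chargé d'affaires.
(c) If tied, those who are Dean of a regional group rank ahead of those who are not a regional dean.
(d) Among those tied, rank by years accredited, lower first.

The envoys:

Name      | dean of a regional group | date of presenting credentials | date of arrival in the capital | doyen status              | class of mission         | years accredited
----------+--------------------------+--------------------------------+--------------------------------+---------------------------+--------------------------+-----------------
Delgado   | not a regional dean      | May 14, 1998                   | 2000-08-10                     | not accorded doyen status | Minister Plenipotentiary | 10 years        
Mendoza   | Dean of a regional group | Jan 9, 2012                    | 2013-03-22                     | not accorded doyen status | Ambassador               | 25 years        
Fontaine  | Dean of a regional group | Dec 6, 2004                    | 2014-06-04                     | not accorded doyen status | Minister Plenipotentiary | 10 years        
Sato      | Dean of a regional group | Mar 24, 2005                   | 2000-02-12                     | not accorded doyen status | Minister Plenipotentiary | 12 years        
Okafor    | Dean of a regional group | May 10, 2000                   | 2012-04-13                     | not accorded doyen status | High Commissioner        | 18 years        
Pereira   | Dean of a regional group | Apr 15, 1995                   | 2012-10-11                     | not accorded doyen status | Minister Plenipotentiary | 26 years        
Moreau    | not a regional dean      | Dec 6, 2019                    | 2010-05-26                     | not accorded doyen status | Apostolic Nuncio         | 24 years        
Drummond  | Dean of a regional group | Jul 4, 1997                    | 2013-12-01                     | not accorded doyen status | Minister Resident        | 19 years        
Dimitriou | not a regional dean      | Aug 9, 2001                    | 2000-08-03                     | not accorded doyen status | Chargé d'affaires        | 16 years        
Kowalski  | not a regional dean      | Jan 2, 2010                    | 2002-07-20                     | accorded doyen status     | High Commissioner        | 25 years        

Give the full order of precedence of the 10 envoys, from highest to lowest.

Kowalski, Moreau, Mendoza, Okafor, Fontaine, Sato, Pereira, Delgado, Drummond, Dimitriou

By the first rule: Kowalski (accorded doyen status); then Moreau, Mendoza, Okafor, Fontaine, Sato, Pereira, Delgado, Drummond and Dimitriou (each not accorded doyen status).
Among Moreau, Mendoza, Okafor, Fontaine, Sato, Pereira, Delgado, Drummond and Dimitriou, by class of mission: Moreau (Apostolic Nuncio) before Mendoza (Ambassador) before Okafor (High Commissioner) before Fontaine, Sato, Pereira and Delgado (Minister Plenipotentiary) before Drummond (Minister Resident) before Dimitriou (Chargé d'affaires).
Among Fontaine, Sato, Pereira and Delgado, Dean of a regional group before not a regional dean: Fontaine, Sato and Pereira (Dean of a regional group) before Delgado (not a regional dean).
Among Fontaine, Sato and Pereira, by years accredited (lower first): Fontaine (10 years) before Sato (12 years) before Pereira (26 years).
Full order: Kowalski, Moreau, Mendoza, Okafor, Fontaine, Sato, Pereira, Delgado, Drummond, Dimitriou.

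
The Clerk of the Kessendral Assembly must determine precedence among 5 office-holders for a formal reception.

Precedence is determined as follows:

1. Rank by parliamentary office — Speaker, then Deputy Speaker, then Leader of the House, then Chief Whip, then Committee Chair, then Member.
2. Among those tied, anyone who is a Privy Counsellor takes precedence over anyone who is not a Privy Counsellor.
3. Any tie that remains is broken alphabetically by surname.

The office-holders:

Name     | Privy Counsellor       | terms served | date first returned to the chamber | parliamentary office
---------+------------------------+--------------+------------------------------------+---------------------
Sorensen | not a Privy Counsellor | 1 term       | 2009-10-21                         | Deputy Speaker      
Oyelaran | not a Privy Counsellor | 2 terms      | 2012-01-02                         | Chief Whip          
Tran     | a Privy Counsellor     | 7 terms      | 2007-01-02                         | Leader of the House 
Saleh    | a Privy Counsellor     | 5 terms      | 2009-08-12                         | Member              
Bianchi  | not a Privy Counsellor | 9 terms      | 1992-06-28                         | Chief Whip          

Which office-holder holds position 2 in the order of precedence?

By parliamentary office: Sorensen (Deputy Speaker); then Tran (Leader of the House); then Bianchi and Oyelaran (Chief Whip); then Saleh (Member).
Bianchi and Oyelaran are each not a Privy Counsellor, so the next rule applies.
Among Bianchi and Oyelaran, alphabetically by surname: Bianchi before Oyelaran.
Order: Sorensen, Tran, Bianchi, Oyelaran, Saleh.

Tran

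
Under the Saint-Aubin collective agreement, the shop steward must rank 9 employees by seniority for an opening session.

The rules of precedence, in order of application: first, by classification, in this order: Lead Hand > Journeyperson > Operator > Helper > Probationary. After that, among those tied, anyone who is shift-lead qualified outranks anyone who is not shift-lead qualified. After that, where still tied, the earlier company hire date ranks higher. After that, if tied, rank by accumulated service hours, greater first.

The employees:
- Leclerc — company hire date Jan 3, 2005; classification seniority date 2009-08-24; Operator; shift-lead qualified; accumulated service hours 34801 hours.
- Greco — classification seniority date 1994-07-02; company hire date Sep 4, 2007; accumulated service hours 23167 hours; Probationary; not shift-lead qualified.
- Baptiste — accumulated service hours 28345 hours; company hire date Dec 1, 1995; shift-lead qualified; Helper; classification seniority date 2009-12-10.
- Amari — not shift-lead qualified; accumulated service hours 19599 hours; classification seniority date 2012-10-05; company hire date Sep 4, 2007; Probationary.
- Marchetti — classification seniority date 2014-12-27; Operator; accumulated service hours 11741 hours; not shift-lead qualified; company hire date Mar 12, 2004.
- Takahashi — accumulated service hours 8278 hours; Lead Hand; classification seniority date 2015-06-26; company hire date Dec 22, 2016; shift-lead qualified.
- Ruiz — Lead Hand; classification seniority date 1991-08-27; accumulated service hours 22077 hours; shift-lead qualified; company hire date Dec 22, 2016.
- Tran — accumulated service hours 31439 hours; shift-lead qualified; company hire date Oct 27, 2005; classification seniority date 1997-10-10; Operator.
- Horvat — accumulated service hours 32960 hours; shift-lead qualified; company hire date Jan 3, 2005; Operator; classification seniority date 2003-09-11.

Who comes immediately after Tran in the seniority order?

Marchetti

By classification: Ruiz and Takahashi (Lead Hand); then Leclerc, Horvat, Tran and Marchetti (Operator); then Baptiste (Helper); then Greco and Amari (Probationary).
Ruiz and Takahashi are each shift-lead qualified, so the next rule applies.
Ruiz and Takahashi both have company hire date Dec 22, 2016, so the next rule applies.
Among Ruiz and Takahashi, by accumulated service hours (higher first): Ruiz (22077 hours) before Takahashi (8278 hours).
Among Leclerc, Horvat, Tran and Marchetti, shift-lead qualified before not shift-lead qualified: Leclerc, Horvat and Tran (shift-lead qualified) before Marchetti (not shift-lead qualified).
Among Leclerc, Horvat and Tran, by company hire date (earlier first): Leclerc and Horvat (Jan 3, 2005) before Tran (Oct 27, 2005).
Among Leclerc and Horvat, by accumulated service hours (higher first): Leclerc (34801 hours) before Horvat (32960 hours).
Greco and Amari are each not shift-lead qualified, so the next rule applies.
Greco and Amari both have company hire date Sep 4, 2007, so the next rule applies.
Among Greco and Amari, by accumulated service hours (higher first): Greco (23167 hours) before Amari (19599 hours).
Order: Ruiz, Takahashi, Leclerc, Horvat, Tran, Marchetti, Baptiste, Greco, Amari.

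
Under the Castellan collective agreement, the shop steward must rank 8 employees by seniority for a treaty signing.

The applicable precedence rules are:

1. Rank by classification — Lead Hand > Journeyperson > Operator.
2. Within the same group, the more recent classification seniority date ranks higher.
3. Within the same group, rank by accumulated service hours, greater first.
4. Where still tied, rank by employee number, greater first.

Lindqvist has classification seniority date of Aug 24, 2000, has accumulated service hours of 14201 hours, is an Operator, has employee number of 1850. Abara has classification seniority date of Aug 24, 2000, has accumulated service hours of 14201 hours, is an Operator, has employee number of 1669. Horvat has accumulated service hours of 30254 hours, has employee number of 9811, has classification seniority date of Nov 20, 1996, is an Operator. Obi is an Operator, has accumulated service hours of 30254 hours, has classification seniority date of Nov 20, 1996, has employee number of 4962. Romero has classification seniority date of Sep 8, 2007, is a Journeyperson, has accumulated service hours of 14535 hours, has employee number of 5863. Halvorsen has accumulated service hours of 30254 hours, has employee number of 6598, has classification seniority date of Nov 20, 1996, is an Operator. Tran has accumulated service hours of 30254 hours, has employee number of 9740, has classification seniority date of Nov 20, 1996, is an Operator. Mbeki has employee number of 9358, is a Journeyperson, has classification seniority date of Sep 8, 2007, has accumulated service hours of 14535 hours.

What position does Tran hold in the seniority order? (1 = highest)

By classification: Mbeki and Romero (Journeyperson); then Lindqvist, Abara, Horvat, Tran, Halvorsen and Obi (Operator).
Mbeki and Romero both have classification seniority date Sep 8, 2007, so the next rule applies.
Mbeki and Romero both have accumulated service hours 14535 hours, so the next rule applies.
Among Mbeki and Romero, by employee number (higher first): Mbeki (9358) before Romero (5863).
Among Lindqvist, Abara, Horvat, Tran, Halvorsen and Obi, by classification seniority date (later first): Lindqvist and Abara (Aug 24, 2000) before Horvat, Tran, Halvorsen and Obi (Nov 20, 1996).
Lindqvist and Abara both have accumulated service hours 14201 hours, so the next rule applies.
Among Lindqvist and Abara, by employee number (higher first): Lindqvist (1850) before Abara (1669).
Horvat, Tran, Halvorsen and Obi all have accumulated service hours 30254 hours, so the next rule applies.
Among Horvat, Tran, Halvorsen and Obi, by employee number (higher first): Horvat (9811) before Tran (9740) before Halvorsen (6598) before Obi (4962).
Order: Mbeki, Romero, Lindqvist, Abara, Horvat, Tran, Halvorsen, Obi. So position 6.

6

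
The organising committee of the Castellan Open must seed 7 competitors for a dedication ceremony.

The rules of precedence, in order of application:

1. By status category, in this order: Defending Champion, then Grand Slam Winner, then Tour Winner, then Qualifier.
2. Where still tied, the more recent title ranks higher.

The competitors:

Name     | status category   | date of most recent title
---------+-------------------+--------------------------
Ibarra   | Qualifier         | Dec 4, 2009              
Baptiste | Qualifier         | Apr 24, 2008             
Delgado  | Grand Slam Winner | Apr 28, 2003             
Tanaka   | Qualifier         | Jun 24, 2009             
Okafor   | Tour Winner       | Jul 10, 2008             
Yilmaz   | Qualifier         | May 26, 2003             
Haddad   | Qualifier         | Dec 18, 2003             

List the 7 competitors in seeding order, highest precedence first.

By status category: Delgado (Grand Slam Winner); then Okafor (Tour Winner); then Ibarra, Tanaka, Baptiste, Haddad and Yilmaz (Qualifier).
Among Ibarra, Tanaka, Baptiste, Haddad and Yilmaz, by date of most recent title (later first): Ibarra (Dec 4, 2009) before Tanaka (Jun 24, 2009) before Baptiste (Apr 24, 2008) before Haddad (Dec 18, 2003) before Yilmaz (May 26, 2003).
Full order: Delgado, Okafor, Ibarra, Tanaka, Baptiste, Haddad, Yilmaz.

Delgado, Okafor, Ibarra, Tanaka, Baptiste, Haddad, Yilmaz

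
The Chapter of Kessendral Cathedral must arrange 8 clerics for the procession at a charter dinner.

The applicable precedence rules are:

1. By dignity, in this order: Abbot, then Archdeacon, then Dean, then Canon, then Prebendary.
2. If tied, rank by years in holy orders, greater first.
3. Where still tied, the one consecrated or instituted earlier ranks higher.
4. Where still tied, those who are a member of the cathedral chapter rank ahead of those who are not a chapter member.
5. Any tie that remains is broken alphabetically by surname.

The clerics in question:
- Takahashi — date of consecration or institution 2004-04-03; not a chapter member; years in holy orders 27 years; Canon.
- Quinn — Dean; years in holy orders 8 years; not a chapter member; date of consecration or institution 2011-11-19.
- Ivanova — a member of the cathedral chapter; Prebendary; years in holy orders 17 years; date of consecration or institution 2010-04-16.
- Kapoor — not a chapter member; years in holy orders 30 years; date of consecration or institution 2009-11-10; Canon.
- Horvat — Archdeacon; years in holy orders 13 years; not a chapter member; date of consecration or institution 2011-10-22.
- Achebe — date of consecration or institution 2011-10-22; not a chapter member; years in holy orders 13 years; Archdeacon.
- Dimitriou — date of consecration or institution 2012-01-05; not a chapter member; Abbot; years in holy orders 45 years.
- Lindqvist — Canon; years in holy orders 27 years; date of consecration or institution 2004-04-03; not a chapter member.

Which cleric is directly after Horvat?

By dignity: Dimitriou (Abbot); then Achebe and Horvat (Archdeacon); then Quinn (Dean); then Kapoor, Lindqvist and Takahashi (Canon); then Ivanova (Prebendary).
Achebe and Horvat both have years in holy orders 13 years, so the next rule applies.
Achebe and Horvat both have date of consecration or institution 2011-10-22, so the next rule applies.
Achebe and Horvat are each not a chapter member, so the next rule applies.
Among Achebe and Horvat, alphabetically by surname: Achebe before Horvat.
Among Kapoor, Lindqvist and Takahashi, by years in holy orders (higher first): Kapoor (30 years) before Lindqvist and Takahashi (27 years).
Lindqvist and Takahashi both have date of consecration or institution 2004-04-03, so the next rule applies.
Lindqvist and Takahashi are each not a chapter member, so the next rule applies.
Among Lindqvist and Takahashi, alphabetically by surname: Lindqvist before Takahashi.
Order: Dimitriou, Achebe, Horvat, Quinn, Kapoor, Lindqvist, Takahashi, Ivanova.

Quinn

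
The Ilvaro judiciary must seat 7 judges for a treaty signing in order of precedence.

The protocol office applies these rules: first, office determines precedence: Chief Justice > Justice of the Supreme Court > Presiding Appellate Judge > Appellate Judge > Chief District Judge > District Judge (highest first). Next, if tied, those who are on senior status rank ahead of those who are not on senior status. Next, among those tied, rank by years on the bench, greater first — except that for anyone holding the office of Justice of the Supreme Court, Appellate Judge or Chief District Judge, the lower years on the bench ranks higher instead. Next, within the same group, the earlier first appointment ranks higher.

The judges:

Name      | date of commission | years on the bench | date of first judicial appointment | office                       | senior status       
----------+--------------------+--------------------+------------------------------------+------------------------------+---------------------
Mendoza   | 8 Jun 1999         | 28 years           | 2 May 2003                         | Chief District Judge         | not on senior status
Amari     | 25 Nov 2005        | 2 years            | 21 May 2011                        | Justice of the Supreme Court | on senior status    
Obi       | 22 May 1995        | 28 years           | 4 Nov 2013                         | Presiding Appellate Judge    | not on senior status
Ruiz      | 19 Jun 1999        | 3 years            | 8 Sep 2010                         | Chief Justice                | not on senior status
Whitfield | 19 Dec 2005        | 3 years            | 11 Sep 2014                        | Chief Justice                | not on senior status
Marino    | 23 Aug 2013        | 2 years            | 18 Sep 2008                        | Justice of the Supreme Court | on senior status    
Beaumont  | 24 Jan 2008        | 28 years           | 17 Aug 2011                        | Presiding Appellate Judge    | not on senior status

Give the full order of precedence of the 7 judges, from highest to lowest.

Ruiz, Whitfield, Marino, Amari, Beaumont, Obi, Mendoza

By office: Ruiz and Whitfield (Chief Justice); then Marino and Amari (Justice of the Supreme Court); then Beaumont and Obi (Presiding Appellate Judge); then Mendoza (Chief District Judge).
Ruiz and Whitfield are each not on senior status, so the next rule applies.
Ruiz and Whitfield both have years on the bench 3 years, so the next rule applies.
Among Ruiz and Whitfield, by date of first judicial appointment (earlier first): Ruiz (8 Sep 2010) before Whitfield (11 Sep 2014).
Marino and Amari are each on senior status, so the next rule applies.
Marino and Amari both have years on the bench 2 years, so the next rule applies.
Among Marino and Amari, by date of first judicial appointment (earlier first): Marino (18 Sep 2008) before Amari (21 May 2011).
Beaumont and Obi are each not on senior status, so the next rule applies.
Beaumont and Obi both have years on the bench 28 years, so the next rule applies.
Among Beaumont and Obi, by date of first judicial appointment (earlier first): Beaumont (17 Aug 2011) before Obi (4 Nov 2013).
Full order: Ruiz, Whitfield, Marino, Amari, Beaumont, Obi, Mendoza.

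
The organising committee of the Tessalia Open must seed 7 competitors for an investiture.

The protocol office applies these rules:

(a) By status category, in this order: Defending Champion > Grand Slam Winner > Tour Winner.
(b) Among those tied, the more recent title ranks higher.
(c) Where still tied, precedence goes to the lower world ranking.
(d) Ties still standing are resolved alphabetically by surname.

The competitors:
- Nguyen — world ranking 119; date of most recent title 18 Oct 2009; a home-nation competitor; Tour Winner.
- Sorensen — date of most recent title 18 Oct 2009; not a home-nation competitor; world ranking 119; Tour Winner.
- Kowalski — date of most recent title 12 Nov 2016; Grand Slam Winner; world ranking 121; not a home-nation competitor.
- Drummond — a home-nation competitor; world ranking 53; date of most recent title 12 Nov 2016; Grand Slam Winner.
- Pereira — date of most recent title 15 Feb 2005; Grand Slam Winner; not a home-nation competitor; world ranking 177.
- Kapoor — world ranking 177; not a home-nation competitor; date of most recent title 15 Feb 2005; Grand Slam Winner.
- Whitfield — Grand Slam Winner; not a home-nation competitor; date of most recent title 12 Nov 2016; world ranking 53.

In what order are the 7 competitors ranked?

By status category: Drummond, Whitfield, Kowalski, Kapoor and Pereira (Grand Slam Winner); then Nguyen and Sorensen (Tour Winner).
Among Drummond, Whitfield, Kowalski, Kapoor and Pereira, by date of most recent title (later first): Drummond, Whitfield and Kowalski (12 Nov 2016) before Kapoor and Pereira (15 Feb 2005).
Among Drummond, Whitfield and Kowalski, by world ranking (lower first): Drummond and Whitfield (53) before Kowalski (121).
Among Drummond and Whitfield, alphabetically by surname: Drummond before Whitfield.
Kapoor and Pereira both have world ranking 177, so the next rule applies.
Among Kapoor and Pereira, alphabetically by surname: Kapoor before Pereira.
Nguyen and Sorensen both have date of most recent title 18 Oct 2009, so the next rule applies.
Nguyen and Sorensen both have world ranking 119, so the next rule applies.
Among Nguyen and Sorensen, alphabetically by surname: Nguyen before Sorensen.
Full order: Drummond, Whitfield, Kowalski, Kapoor, Pereira, Nguyen, Sorensen.

Drummond, Whitfield, Kowalski, Kapoor, Pereira, Nguyen, Sorensen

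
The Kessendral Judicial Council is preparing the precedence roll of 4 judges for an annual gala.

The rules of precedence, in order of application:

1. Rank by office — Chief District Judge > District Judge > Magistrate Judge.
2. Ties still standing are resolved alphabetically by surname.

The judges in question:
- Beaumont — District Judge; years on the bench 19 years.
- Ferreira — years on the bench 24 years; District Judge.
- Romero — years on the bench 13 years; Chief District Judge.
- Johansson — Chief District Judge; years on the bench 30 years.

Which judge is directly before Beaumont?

Romero

By office: Johansson and Romero (Chief District Judge); then Beaumont and Ferreira (District Judge).
Among Johansson and Romero, alphabetically by surname: Johansson before Romero.
Among Beaumont and Ferreira, alphabetically by surname: Beaumont before Ferreira.
Order: Johansson, Romero, Beaumont, Ferreira.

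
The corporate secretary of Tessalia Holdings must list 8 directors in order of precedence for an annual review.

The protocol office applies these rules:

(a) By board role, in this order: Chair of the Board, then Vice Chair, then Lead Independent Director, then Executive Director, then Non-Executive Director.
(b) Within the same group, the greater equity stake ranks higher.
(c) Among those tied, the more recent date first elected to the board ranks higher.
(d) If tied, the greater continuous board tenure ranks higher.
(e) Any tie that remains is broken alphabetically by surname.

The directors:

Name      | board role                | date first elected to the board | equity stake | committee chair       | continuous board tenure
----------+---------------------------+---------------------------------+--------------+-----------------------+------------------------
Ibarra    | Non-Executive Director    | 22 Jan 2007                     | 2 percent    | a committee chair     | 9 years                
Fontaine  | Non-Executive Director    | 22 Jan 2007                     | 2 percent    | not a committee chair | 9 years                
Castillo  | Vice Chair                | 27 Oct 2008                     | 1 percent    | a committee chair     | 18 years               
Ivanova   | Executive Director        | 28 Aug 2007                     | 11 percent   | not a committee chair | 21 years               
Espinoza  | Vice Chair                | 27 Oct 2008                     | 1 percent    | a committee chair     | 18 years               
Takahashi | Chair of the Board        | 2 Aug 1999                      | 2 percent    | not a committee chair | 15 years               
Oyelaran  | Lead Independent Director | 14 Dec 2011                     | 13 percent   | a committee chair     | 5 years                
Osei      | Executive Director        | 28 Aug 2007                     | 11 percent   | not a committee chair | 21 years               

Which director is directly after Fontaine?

By board role: Takahashi (Chair of the Board); then Castillo and Espinoza (Vice Chair); then Oyelaran (Lead Independent Director); then Ivanova and Osei (Executive Director); then Fontaine and Ibarra (Non-Executive Director).
Castillo and Espinoza both have equity stake 1 percent, so the next rule applies.
Castillo and Espinoza both have date first elected to the board 27 Oct 2008, so the next rule applies.
Castillo and Espinoza both have continuous board tenure 18 years, so the next rule applies.
Among Castillo and Espinoza, alphabetically by surname: Castillo before Espinoza.
Ivanova and Osei both have equity stake 11 percent, so the next rule applies.
Ivanova and Osei both have date first elected to the board 28 Aug 2007, so the next rule applies.
Ivanova and Osei both have continuous board tenure 21 years, so the next rule applies.
Among Ivanova and Osei, alphabetically by surname: Ivanova before Osei.
Fontaine and Ibarra both have equity stake 2 percent, so the next rule applies.
Fontaine and Ibarra both have date first elected to the board 22 Jan 2007, so the next rule applies.
Fontaine and Ibarra both have continuous board tenure 9 years, so the next rule applies.
Among Fontaine and Ibarra, alphabetically by surname: Fontaine before Ibarra.
Order: Takahashi, Castillo, Espinoza, Oyelaran, Ivanova, Osei, Fontaine, Ibarra.

Ibarra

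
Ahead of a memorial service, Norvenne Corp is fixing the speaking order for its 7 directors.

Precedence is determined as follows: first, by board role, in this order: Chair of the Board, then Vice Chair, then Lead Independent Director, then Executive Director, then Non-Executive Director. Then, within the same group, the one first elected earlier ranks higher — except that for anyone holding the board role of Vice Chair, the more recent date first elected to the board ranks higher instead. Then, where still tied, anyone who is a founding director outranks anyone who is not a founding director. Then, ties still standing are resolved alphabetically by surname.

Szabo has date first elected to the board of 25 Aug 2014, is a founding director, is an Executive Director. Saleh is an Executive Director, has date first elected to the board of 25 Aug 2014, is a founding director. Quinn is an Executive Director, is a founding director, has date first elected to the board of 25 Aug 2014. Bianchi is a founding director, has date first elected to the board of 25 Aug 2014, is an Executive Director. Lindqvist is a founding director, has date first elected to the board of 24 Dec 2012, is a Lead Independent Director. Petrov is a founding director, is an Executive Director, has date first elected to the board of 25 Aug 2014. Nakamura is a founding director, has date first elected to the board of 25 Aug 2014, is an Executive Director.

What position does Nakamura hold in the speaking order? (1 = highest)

By board role: Lindqvist (Lead Independent Director); then Bianchi, Nakamura, Petrov, Quinn, Saleh and Szabo (Executive Director).
Bianchi, Nakamura, Petrov, Quinn, Saleh and Szabo all have date first elected to the board 25 Aug 2014, so the next rule applies.
Bianchi, Nakamura, Petrov, Quinn, Saleh and Szabo are each a founding director, so the next rule applies.
Among Bianchi, Nakamura, Petrov, Quinn, Saleh and Szabo, alphabetically by surname: Bianchi before Nakamura before Petrov before Quinn before Saleh before Szabo.
Order: Lindqvist, Bianchi, Nakamura, Petrov, Quinn, Saleh, Szabo. So position 3.

3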